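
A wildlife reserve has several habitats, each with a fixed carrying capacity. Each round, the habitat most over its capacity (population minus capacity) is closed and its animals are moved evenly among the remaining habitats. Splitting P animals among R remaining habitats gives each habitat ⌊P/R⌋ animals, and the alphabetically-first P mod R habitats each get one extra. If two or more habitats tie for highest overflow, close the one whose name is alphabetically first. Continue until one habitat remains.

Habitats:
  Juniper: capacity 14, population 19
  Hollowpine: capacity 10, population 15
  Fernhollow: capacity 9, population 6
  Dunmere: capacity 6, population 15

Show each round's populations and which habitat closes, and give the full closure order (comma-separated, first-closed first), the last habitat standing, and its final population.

Closure order: Dunmere, Hollowpine, Juniper
Last habitat: Fernhollow with 55 animals

Round 1: Dunmere=15 Fernhollow=6 Hollowpine=15 Juniper=19 → close Dunmere (overflow 9)
  15÷3 = 5 each, +1 to first 0
Round 2: Fernhollow=11 Hollowpine=20 Juniper=24 → close Hollowpine (overflow 10)
  20÷2 = 10 each, +1 to first 0
Round 3: Fernhollow=21 Juniper=34 → close Juniper (overflow 20)
  34÷1 = 34 each, +1 to first 0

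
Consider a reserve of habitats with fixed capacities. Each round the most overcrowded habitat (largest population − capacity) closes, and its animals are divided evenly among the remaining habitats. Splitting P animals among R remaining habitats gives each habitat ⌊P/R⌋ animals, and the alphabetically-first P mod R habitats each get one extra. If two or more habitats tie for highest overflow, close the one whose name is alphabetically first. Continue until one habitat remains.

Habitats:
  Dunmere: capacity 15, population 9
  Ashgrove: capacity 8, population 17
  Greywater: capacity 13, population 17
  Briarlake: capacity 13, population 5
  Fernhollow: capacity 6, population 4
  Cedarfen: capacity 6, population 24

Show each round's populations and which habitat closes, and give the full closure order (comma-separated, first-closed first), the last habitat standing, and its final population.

Closure order: Cedarfen, Ashgrove, Greywater, Fernhollow, Dunmere
Last habitat: Briarlake with 76 animals

Round 1: Ashgrove=17 Briarlake=5 Cedarfen=24 Dunmere=9 Fernhollow=4 Greywater=17 → close Cedarfen (overflow 18)
  24÷5 = 4 each, +1 to first 4
Round 2: Ashgrove=22 Briarlake=10 Dunmere=14 Fernhollow=9 Greywater=21 → close Ashgrove (overflow 14)
  22÷4 = 5 each, +1 to first 2
Round 3: Briarlake=16 Dunmere=20 Fernhollow=14 Greywater=26 → close Greywater (overflow 13)
  26÷3 = 8 each, +1 to first 2
Round 4: Briarlake=25 Dunmere=29 Fernhollow=22 → close Fernhollow (overflow 16)
  22÷2 = 11 each, +1 to first 0
Round 5: Briarlake=36 Dunmere=40 → close Dunmere (overflow 25)
  40÷1 = 40 each, +1 to first 0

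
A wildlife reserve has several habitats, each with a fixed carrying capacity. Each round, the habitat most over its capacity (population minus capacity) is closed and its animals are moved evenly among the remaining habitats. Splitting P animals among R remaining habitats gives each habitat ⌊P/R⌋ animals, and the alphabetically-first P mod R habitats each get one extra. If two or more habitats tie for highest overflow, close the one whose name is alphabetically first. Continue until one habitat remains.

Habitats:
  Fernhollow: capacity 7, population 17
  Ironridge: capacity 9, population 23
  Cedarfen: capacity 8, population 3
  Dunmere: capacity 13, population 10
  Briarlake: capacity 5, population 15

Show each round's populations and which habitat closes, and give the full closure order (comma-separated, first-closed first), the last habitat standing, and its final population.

Round 1: Briarlake=15 Cedarfen=3 Dunmere=10 Fernhollow=17 Ironridge=23 → close Ironridge (overflow 14)
  23÷4 = 5 each, +1 to first 3
Round 2: Briarlake=21 Cedarfen=9 Dunmere=16 Fernhollow=22 → close Briarlake (overflow 16)
  21÷3 = 7 each, +1 to first 0
Round 3: Cedarfen=16 Dunmere=23 Fernhollow=29 → close Fernhollow (overflow 22)
  29÷2 = 14 each, +1 to first 1
Round 4: Cedarfen=31 Dunmere=37 → close Dunmere (overflow 24)
  37÷1 = 37 each, +1 to first 0

Closure order: Ironridge, Briarlake, Fernhollow, Dunmere
Last habitat: Cedarfen with 68 animals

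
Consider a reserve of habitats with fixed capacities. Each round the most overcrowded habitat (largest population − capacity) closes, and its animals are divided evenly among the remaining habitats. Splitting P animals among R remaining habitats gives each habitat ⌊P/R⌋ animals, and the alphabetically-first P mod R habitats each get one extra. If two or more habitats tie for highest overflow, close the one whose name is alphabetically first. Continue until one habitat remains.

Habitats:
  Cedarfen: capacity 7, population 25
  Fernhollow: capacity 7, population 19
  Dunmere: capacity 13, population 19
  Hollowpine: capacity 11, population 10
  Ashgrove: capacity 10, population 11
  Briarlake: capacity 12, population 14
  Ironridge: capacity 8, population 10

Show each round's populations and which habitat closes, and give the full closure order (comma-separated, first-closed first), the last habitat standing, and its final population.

Round 1: Ashgrove=11 Briarlake=14 Cedarfen=25 Dunmere=19 Fernhollow=19 Hollowpine=10 Ironridge=10 → close Cedarfen (overflow 18)
  25÷6 = 4 each, +1 to first 1
Round 2: Ashgrove=16 Briarlake=18 Dunmere=23 Fernhollow=23 Hollowpine=14 Ironridge=14 → close Fernhollow (overflow 16)
  23÷5 = 4 each, +1 to first 3
Round 3: Ashgrove=21 Briarlake=23 Dunmere=28 Hollowpine=18 Ironridge=18 → close Dunmere (overflow 15)
  28÷4 = 7 each, +1 to first 0
Round 4: Ashgrove=28 Briarlake=30 Hollowpine=25 Ironridge=25 → close Ashgrove (overflow 18)
  28÷3 = 9 each, +1 to first 1
Round 5: Briarlake=40 Hollowpine=34 Ironridge=34 → close Briarlake (overflow 28)
  40÷2 = 20 each, +1 to first 0
Round 6: Hollowpine=54 Ironridge=54 → close Ironridge (overflow 46)
  54÷1 = 54 each, +1 to first 0

Closure order: Cedarfen, Fernhollow, Dunmere, Ashgrove, Briarlake, Ironridge
Last habitat: Hollowpine with 108 animals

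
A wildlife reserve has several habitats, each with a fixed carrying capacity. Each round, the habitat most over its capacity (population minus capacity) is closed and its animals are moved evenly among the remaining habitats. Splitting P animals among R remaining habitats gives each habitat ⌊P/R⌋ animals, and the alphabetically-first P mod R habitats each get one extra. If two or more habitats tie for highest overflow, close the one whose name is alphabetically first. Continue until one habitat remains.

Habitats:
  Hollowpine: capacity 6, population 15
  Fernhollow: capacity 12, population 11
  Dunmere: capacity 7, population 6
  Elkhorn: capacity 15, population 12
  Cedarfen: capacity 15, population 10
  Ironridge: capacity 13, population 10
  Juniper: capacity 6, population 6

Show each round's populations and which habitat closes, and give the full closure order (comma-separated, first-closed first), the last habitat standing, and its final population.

Round 1: Cedarfen=10 Dunmere=6 Elkhorn=12 Fernhollow=11 Hollowpine=15 Ironridge=10 Juniper=6 → close Hollowpine (overflow 9)
  15÷6 = 2 each, +1 to first 3
Round 2: Cedarfen=13 Dunmere=9 Elkhorn=15 Fernhollow=13 Ironridge=12 Juniper=8 → close Dunmere (overflow 2)
  9÷5 = 1 each, +1 to first 4
Round 3: Cedarfen=15 Elkhorn=17 Fernhollow=15 Ironridge=14 Juniper=9 → close Fernhollow (overflow 3)
  15÷4 = 3 each, +1 to first 3
Round 4: Cedarfen=19 Elkhorn=21 Ironridge=18 Juniper=12 → close Elkhorn (overflow 6)
  21÷3 = 7 each, +1 to first 0
Round 5: Cedarfen=26 Ironridge=25 Juniper=19 → close Juniper (overflow 13)
  19÷2 = 9 each, +1 to first 1
Round 6: Cedarfen=36 Ironridge=34 → close Cedarfen (overflow 21)
  36÷1 = 36 each, +1 to first 0

Closure order: Hollowpine, Dunmere, Fernhollow, Elkhorn, Juniper, Cedarfen
Last habitat: Ironridge with 70 animals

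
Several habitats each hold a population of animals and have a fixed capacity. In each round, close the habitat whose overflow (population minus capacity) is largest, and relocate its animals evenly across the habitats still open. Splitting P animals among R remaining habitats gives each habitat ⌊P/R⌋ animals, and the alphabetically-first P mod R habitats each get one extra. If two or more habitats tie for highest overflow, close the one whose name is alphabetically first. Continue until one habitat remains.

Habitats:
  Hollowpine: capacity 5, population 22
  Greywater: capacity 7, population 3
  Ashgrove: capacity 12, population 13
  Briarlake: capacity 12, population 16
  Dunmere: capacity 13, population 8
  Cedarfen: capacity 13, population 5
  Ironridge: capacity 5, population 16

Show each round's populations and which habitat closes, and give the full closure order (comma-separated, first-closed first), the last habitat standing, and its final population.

Closure order: Hollowpine, Ironridge, Briarlake, Ashgrove, Dunmere, Greywater
Last habitat: Cedarfen with 83 animals

Round 1: Ashgrove=13 Briarlake=16 Cedarfen=5 Dunmere=8 Greywater=3 Hollowpine=22 Ironridge=16 → close Hollowpine (overflow 17)
  22÷6 = 3 each, +1 to first 4
Round 2: Ashgrove=17 Briarlake=20 Cedarfen=9 Dunmere=12 Greywater=6 Ironridge=19 → close Ironridge (overflow 14)
  19÷5 = 3 each, +1 to first 4
Round 3: Ashgrove=21 Briarlake=24 Cedarfen=13 Dunmere=16 Greywater=9 → close Briarlake (overflow 12)
  24÷4 = 6 each, +1 to first 0
Round 4: Ashgrove=27 Cedarfen=19 Dunmere=22 Greywater=15 → close Ashgrove (overflow 15)
  27÷3 = 9 each, +1 to first 0
Round 5: Cedarfen=28 Dunmere=31 Greywater=24 → close Dunmere (overflow 18)
  31÷2 = 15 each, +1 to first 1
Round 6: Cedarfen=44 Greywater=39 → close Greywater (overflow 32)
  39÷1 = 39 each, +1 to first 0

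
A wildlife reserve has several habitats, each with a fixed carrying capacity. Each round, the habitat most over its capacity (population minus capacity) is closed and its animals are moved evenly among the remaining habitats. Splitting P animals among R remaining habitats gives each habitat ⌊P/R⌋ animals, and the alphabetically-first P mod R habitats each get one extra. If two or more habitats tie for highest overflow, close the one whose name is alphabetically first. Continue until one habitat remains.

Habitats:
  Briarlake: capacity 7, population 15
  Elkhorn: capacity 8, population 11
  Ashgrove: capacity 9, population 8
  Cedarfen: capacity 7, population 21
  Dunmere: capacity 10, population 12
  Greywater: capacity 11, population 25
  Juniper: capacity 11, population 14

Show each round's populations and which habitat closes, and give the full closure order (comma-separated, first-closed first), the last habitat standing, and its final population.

Round 1: Ashgrove=8 Briarlake=15 Cedarfen=21 Dunmere=12 Elkhorn=11 Greywater=25 Juniper=14 → close Cedarfen (overflow 14)
  21÷6 = 3 each, +1 to first 3
Round 2: Ashgrove=12 Briarlake=19 Dunmere=16 Elkhorn=14 Greywater=28 Juniper=17 → close Greywater (overflow 17)
  28÷5 = 5 each, +1 to first 3
Round 3: Ashgrove=18 Briarlake=25 Dunmere=22 Elkhorn=19 Juniper=22 → close Briarlake (overflow 18)
  25÷4 = 6 each, +1 to first 1
Round 4: Ashgrove=25 Dunmere=28 Elkhorn=25 Juniper=28 → close Dunmere (overflow 18)
  28÷3 = 9 each, +1 to first 1
Round 5: Ashgrove=35 Elkhorn=34 Juniper=37 → close Ashgrove (overflow 26)
  35÷2 = 17 each, +1 to first 1
Round 6: Elkhorn=52 Juniper=54 → close Elkhorn (overflow 44)
  52÷1 = 52 each, +1 to first 0

Closure order: Cedarfen, Greywater, Briarlake, Dunmere, Ashgrove, Elkhorn
Last habitat: Juniper with 106 animals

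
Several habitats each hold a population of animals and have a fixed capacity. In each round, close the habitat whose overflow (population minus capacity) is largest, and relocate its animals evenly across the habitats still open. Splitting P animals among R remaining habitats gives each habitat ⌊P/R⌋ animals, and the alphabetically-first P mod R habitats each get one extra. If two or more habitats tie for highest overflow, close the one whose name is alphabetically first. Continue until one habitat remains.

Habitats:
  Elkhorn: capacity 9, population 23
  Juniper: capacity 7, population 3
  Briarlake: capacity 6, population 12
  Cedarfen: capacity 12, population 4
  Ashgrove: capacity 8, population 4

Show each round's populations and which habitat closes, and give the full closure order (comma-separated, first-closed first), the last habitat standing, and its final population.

Closure order: Elkhorn, Briarlake, Ashgrove, Juniper
Last habitat: Cedarfen with 46 animals

Round 1: Ashgrove=4 Briarlake=12 Cedarfen=4 Elkhorn=23 Juniper=3 → close Elkhorn (overflow 14)
  23÷4 = 5 each, +1 to first 3
Round 2: Ashgrove=10 Briarlake=18 Cedarfen=10 Juniper=8 → close Briarlake (overflow 12)
  18÷3 = 6 each, +1 to first 0
Round 3: Ashgrove=16 Cedarfen=16 Juniper=14 → close Ashgrove (overflow 8)
  16÷2 = 8 each, +1 to first 0
Round 4: Cedarfen=24 Juniper=22 → close Juniper (overflow 15)
  22÷1 = 22 each, +1 to first 0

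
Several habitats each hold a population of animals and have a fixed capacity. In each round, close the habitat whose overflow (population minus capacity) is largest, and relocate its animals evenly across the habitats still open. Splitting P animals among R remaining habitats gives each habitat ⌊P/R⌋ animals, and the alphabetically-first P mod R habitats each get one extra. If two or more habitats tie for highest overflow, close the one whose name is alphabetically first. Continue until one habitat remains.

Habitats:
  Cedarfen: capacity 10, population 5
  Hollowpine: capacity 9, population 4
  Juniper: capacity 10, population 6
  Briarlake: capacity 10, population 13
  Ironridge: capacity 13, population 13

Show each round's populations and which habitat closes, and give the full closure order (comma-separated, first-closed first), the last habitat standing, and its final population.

Round 1: Briarlake=13 Cedarfen=5 Hollowpine=4 Ironridge=13 Juniper=6 → close Briarlake (overflow 3)
  13÷4 = 3 each, +1 to first 1
Round 2: Cedarfen=9 Hollowpine=7 Ironridge=16 Juniper=9 → close Ironridge (overflow 3)
  16÷3 = 5 each, +1 to first 1
Round 3: Cedarfen=15 Hollowpine=12 Juniper=14 → close Cedarfen (overflow 5)
  15÷2 = 7 each, +1 to first 1
Round 4: Hollowpine=20 Juniper=21 → close Hollowpine (overflow 11)
  20÷1 = 20 each, +1 to first 0

Closure order: Briarlake, Ironridge, Cedarfen, Hollowpine
Last habitat: Juniper with 41 animals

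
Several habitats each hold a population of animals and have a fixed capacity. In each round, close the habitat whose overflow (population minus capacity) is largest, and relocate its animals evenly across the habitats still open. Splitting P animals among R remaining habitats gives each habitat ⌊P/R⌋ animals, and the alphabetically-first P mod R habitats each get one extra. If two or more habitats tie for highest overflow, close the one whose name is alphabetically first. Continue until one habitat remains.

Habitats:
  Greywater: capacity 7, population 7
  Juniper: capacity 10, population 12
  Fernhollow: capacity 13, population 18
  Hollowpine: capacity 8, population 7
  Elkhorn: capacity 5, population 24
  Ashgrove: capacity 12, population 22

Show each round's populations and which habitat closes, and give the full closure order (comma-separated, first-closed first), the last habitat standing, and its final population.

Round 1: Ashgrove=22 Elkhorn=24 Fernhollow=18 Greywater=7 Hollowpine=7 Juniper=12 → close Elkhorn (overflow 19)
  24÷5 = 4 each, +1 to first 4
Round 2: Ashgrove=27 Fernhollow=23 Greywater=12 Hollowpine=12 Juniper=16 → close Ashgrove (overflow 15)
  27÷4 = 6 each, +1 to first 3
Round 3: Fernhollow=30 Greywater=19 Hollowpine=19 Juniper=22 → close Fernhollow (overflow 17)
  30÷3 = 10 each, +1 to first 0
Round 4: Greywater=29 Hollowpine=29 Juniper=32 → close Greywater (overflow 22)
  29÷2 = 14 each, +1 to first 1
Round 5: Hollowpine=44 Juniper=46 → close Hollowpine (overflow 36)
  44÷1 = 44 each, +1 to first 0

Closure order: Elkhorn, Ashgrove, Fernhollow, Greywater, Hollowpine
Last habitat: Juniper with 90 animals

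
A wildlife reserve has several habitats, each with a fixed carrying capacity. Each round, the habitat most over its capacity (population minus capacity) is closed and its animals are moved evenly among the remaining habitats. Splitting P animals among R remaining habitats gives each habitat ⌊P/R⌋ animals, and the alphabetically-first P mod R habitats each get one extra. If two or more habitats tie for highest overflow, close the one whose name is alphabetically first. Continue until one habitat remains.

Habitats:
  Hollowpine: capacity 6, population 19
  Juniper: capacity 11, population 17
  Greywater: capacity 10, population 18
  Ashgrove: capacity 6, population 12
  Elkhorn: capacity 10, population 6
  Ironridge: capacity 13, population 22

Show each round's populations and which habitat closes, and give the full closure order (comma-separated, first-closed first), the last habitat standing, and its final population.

Round 1: Ashgrove=12 Elkhorn=6 Greywater=18 Hollowpine=19 Ironridge=22 Juniper=17 → close Hollowpine (overflow 13)
  19÷5 = 3 each, +1 to first 4
Round 2: Ashgrove=16 Elkhorn=10 Greywater=22 Ironridge=26 Juniper=20 → close Ironridge (overflow 13)
  26÷4 = 6 each, +1 to first 2
Round 3: Ashgrove=23 Elkhorn=17 Greywater=28 Juniper=26 → close Greywater (overflow 18)
  28÷3 = 9 each, +1 to first 1
Round 4: Ashgrove=33 Elkhorn=26 Juniper=35 → close Ashgrove (overflow 27)
  33÷2 = 16 each, +1 to first 1
Round 5: Elkhorn=43 Juniper=51 → close Juniper (overflow 40)
  51÷1 = 51 each, +1 to first 0

Closure order: Hollowpine, Ironridge, Greywater, Ashgrove, Juniper
Last habitat: Elkhorn with 94 animals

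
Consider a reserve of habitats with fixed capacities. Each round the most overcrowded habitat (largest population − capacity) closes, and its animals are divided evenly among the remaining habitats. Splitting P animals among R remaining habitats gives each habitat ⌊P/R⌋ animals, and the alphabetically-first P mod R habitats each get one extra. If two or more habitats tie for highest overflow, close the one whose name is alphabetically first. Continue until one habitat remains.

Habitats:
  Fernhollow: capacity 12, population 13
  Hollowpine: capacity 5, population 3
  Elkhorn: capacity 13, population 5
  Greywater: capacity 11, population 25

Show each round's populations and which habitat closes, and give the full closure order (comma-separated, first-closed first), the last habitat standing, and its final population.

Closure order: Greywater, Fernhollow, Hollowpine
Last habitat: Elkhorn with 46 animals

Round 1: Elkhorn=5 Fernhollow=13 Greywater=25 Hollowpine=3 → close Greywater (overflow 14)
  25÷3 = 8 each, +1 to first 1
Round 2: Elkhorn=14 Fernhollow=21 Hollowpine=11 → close Fernhollow (overflow 9)
  21÷2 = 10 each, +1 to first 1
Round 3: Elkhorn=25 Hollowpine=21 → close Hollowpine (overflow 16)
  21÷1 = 21 each, +1 to first 0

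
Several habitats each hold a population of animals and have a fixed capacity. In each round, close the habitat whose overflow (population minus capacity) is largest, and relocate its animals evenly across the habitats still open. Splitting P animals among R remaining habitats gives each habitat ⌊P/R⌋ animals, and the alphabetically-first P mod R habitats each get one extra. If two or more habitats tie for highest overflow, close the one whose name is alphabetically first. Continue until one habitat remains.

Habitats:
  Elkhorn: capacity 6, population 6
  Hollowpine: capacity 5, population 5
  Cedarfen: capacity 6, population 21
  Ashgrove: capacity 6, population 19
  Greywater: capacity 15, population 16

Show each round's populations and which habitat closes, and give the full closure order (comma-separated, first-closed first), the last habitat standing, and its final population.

Closure order: Cedarfen, Ashgrove, Elkhorn, Greywater
Last habitat: Hollowpine with 67 animals

Round 1: Ashgrove=19 Cedarfen=21 Elkhorn=6 Greywater=16 Hollowpine=5 → close Cedarfen (overflow 15)
  21÷4 = 5 each, +1 to first 1
Round 2: Ashgrove=25 Elkhorn=11 Greywater=21 Hollowpine=10 → close Ashgrove (overflow 19)
  25÷3 = 8 each, +1 to first 1
Round 3: Elkhorn=20 Greywater=29 Hollowpine=18 → close Elkhorn (overflow 14)
  20÷2 = 10 each, +1 to first 0
Round 4: Greywater=39 Hollowpine=28 → close Greywater (overflow 24)
  39÷1 = 39 each, +1 to first 0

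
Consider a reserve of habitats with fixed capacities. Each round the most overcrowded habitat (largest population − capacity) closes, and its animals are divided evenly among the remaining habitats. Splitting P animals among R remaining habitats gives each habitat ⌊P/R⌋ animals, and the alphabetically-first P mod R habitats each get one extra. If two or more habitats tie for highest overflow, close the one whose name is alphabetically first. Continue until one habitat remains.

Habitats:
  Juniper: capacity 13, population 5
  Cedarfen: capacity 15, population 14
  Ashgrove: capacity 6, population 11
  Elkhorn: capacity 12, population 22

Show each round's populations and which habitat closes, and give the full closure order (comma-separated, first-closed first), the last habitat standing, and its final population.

Closure order: Elkhorn, Ashgrove, Cedarfen
Last habitat: Juniper with 52 animals

Round 1: Ashgrove=11 Cedarfen=14 Elkhorn=22 Juniper=5 → close Elkhorn (overflow 10)
  22÷3 = 7 each, +1 to first 1
Round 2: Ashgrove=19 Cedarfen=21 Juniper=12 → close Ashgrove (overflow 13)
  19÷2 = 9 each, +1 to first 1
Round 3: Cedarfen=31 Juniper=21 → close Cedarfen (overflow 16)
  31÷1 = 31 each, +1 to first 0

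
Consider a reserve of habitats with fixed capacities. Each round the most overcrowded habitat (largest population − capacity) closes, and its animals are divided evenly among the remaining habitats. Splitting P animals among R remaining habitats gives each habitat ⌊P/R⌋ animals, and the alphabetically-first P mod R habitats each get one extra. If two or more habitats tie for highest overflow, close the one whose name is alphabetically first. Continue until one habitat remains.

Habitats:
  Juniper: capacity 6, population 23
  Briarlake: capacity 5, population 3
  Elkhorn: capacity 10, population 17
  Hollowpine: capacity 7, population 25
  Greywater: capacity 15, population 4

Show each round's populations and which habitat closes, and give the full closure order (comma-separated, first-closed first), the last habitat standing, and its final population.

Closure order: Hollowpine, Juniper, Elkhorn, Briarlake
Last habitat: Greywater with 72 animals

Round 1: Briarlake=3 Elkhorn=17 Greywater=4 Hollowpine=25 Juniper=23 → close Hollowpine (overflow 18)
  25÷4 = 6 each, +1 to first 1
Round 2: Briarlake=10 Elkhorn=23 Greywater=10 Juniper=29 → close Juniper (overflow 23)
  29÷3 = 9 each, +1 to first 2
Round 3: Briarlake=20 Elkhorn=33 Greywater=19 → close Elkhorn (overflow 23)
  33÷2 = 16 each, +1 to first 1
Round 4: Briarlake=37 Greywater=35 → close Briarlake (overflow 32)
  37÷1 = 37 each, +1 to first 0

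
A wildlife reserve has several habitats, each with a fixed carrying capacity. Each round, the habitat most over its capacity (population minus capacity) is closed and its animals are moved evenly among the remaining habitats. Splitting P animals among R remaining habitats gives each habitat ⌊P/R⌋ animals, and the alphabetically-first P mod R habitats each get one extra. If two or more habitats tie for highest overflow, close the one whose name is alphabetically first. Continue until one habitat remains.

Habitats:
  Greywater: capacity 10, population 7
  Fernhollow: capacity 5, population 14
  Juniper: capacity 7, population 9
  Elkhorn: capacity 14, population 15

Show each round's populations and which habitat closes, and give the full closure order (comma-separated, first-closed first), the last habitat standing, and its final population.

Closure order: Fernhollow, Elkhorn, Juniper
Last habitat: Greywater with 45 animals

Round 1: Elkhorn=15 Fernhollow=14 Greywater=7 Juniper=9 → close Fernhollow (overflow 9)
  14÷3 = 4 each, +1 to first 2
Round 2: Elkhorn=20 Greywater=12 Juniper=13 → close Elkhorn (overflow 6)
  20÷2 = 10 each, +1 to first 0
Round 3: Greywater=22 Juniper=23 → close Juniper (overflow 16)
  23÷1 = 23 each, +1 to first 0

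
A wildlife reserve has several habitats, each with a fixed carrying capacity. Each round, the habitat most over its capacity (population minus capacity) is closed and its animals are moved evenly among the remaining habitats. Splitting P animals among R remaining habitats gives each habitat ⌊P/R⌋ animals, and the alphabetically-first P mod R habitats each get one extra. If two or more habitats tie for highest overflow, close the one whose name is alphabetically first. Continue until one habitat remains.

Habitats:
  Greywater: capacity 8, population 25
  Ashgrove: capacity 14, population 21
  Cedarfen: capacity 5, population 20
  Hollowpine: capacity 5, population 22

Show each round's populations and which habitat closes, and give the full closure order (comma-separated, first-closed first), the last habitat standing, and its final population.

Round 1: Ashgrove=21 Cedarfen=20 Greywater=25 Hollowpine=22 → close Greywater (overflow 17)
  25÷3 = 8 each, +1 to first 1
Round 2: Ashgrove=30 Cedarfen=28 Hollowpine=30 → close Hollowpine (overflow 25)
  30÷2 = 15 each, +1 to first 0
Round 3: Ashgrove=45 Cedarfen=43 → close Cedarfen (overflow 38)
  43÷1 = 43 each, +1 to first 0

Closure order: Greywater, Hollowpine, Cedarfen
Last habitat: Ashgrove with 88 animals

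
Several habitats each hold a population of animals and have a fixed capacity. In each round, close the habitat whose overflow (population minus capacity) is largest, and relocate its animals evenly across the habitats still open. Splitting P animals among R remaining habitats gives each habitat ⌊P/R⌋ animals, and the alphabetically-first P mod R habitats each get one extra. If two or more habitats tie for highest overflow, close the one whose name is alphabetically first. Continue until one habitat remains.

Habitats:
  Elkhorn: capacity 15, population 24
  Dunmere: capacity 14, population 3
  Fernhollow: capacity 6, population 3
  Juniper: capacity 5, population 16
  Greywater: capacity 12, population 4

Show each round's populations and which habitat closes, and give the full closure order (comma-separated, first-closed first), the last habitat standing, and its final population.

Closure order: Juniper, Elkhorn, Fernhollow, Greywater
Last habitat: Dunmere with 50 animals

Round 1: Dunmere=3 Elkhorn=24 Fernhollow=3 Greywater=4 Juniper=16 → close Juniper (overflow 11)
  16÷4 = 4 each, +1 to first 0
Round 2: Dunmere=7 Elkhorn=28 Fernhollow=7 Greywater=8 → close Elkhorn (overflow 13)
  28÷3 = 9 each, +1 to first 1
Round 3: Dunmere=17 Fernhollow=16 Greywater=17 → close Fernhollow (overflow 10)
  16÷2 = 8 each, +1 to first 0
Round 4: Dunmere=25 Greywater=25 → close Greywater (overflow 13)
  25÷1 = 25 each, +1 to first 0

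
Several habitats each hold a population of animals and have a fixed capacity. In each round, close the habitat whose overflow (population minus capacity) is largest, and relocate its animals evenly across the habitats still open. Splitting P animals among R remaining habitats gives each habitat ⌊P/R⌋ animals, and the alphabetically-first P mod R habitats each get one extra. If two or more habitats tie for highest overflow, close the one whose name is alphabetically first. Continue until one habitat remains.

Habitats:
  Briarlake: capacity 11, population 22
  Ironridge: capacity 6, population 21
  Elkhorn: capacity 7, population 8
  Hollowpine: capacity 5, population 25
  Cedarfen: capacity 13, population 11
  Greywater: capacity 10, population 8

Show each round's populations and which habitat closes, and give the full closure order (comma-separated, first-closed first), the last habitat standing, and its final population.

Round 1: Briarlake=22 Cedarfen=11 Elkhorn=8 Greywater=8 Hollowpine=25 Ironridge=21 → close Hollowpine (overflow 20)
  25÷5 = 5 each, +1 to first 0
Round 2: Briarlake=27 Cedarfen=16 Elkhorn=13 Greywater=13 Ironridge=26 → close Ironridge (overflow 20)
  26÷4 = 6 each, +1 to first 2
Round 3: Briarlake=34 Cedarfen=23 Elkhorn=19 Greywater=19 → close Briarlake (overflow 23)
  34÷3 = 11 each, +1 to first 1
Round 4: Cedarfen=35 Elkhorn=30 Greywater=30 → close Elkhorn (overflow 23)
  30÷2 = 15 each, +1 to first 0
Round 5: Cedarfen=50 Greywater=45 → close Cedarfen (overflow 37)
  50÷1 = 50 each, +1 to first 0

Closure order: Hollowpine, Ironridge, Briarlake, Elkhorn, Cedarfen
Last habitat: Greywater with 95 animals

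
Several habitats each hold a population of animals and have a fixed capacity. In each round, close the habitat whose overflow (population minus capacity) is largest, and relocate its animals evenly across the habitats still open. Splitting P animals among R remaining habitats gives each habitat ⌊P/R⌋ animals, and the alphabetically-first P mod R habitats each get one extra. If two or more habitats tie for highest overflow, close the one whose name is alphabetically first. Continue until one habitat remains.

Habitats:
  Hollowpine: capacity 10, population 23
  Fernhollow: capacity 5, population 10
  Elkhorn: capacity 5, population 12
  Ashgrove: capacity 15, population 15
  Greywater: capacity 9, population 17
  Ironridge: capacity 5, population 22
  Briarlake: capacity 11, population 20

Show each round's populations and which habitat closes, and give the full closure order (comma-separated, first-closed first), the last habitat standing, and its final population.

Closure order: Ironridge, Hollowpine, Briarlake, Elkhorn, Greywater, Fernhollow
Last habitat: Ashgrove with 119 animals

Round 1: Ashgrove=15 Briarlake=20 Elkhorn=12 Fernhollow=10 Greywater=17 Hollowpine=23 Ironridge=22 → close Ironridge (overflow 17)
  22÷6 = 3 each, +1 to first 4
Round 2: Ashgrove=19 Briarlake=24 Elkhorn=16 Fernhollow=14 Greywater=20 Hollowpine=26 → close Hollowpine (overflow 16)
  26÷5 = 5 each, +1 to first 1
Round 3: Ashgrove=25 Briarlake=29 Elkhorn=21 Fernhollow=19 Greywater=25 → close Briarlake (overflow 18)
  29÷4 = 7 each, +1 to first 1
Round 4: Ashgrove=33 Elkhorn=28 Fernhollow=26 Greywater=32 → close Elkhorn (overflow 23)
  28÷3 = 9 each, +1 to first 1
Round 5: Ashgrove=43 Fernhollow=35 Greywater=41 → close Greywater (overflow 32)
  41÷2 = 20 each, +1 to first 1
Round 6: Ashgrove=64 Fernhollow=55 → close Fernhollow (overflow 50)
  55÷1 = 55 each, +1 to first 0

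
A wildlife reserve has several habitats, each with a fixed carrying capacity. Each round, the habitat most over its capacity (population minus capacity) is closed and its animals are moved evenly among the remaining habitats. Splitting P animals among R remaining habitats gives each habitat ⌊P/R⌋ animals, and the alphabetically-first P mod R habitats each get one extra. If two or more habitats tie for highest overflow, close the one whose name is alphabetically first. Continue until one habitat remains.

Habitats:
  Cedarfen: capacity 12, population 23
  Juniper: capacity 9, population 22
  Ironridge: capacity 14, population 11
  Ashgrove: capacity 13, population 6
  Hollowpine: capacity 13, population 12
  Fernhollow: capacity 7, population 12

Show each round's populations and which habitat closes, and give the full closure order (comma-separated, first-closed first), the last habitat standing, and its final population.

Closure order: Juniper, Cedarfen, Fernhollow, Hollowpine, Ironridge
Last habitat: Ashgrove with 86 animals

Round 1: Ashgrove=6 Cedarfen=23 Fernhollow=12 Hollowpine=12 Ironridge=11 Juniper=22 → close Juniper (overflow 13)
  22÷5 = 4 each, +1 to first 2
Round 2: Ashgrove=11 Cedarfen=28 Fernhollow=16 Hollowpine=16 Ironridge=15 → close Cedarfen (overflow 16)
  28÷4 = 7 each, +1 to first 0
Round 3: Ashgrove=18 Fernhollow=23 Hollowpine=23 Ironridge=22 → close Fernhollow (overflow 16)
  23÷3 = 7 each, +1 to first 2
Round 4: Ashgrove=26 Hollowpine=31 Ironridge=29 → close Hollowpine (overflow 18)
  31÷2 = 15 each, +1 to first 1
Round 5: Ashgrove=42 Ironridge=44 → close Ironridge (overflow 30)
  44÷1 = 44 each, +1 to first 0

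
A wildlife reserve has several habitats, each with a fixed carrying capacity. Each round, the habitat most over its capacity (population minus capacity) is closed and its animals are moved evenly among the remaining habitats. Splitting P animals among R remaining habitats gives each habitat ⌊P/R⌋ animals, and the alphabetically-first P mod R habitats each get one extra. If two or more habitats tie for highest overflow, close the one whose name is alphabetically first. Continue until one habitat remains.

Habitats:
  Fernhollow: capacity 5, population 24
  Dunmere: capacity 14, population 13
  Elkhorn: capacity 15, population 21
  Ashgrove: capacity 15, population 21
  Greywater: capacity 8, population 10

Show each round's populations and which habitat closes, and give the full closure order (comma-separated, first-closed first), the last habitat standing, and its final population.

Round 1: Ashgrove=21 Dunmere=13 Elkhorn=21 Fernhollow=24 Greywater=10 → close Fernhollow (overflow 19)
  24÷4 = 6 each, +1 to first 0
Round 2: Ashgrove=27 Dunmere=19 Elkhorn=27 Greywater=16 → close Ashgrove (overflow 12)
  27÷3 = 9 each, +1 to first 0
Round 3: Dunmere=28 Elkhorn=36 Greywater=25 → close Elkhorn (overflow 21)
  36÷2 = 18 each, +1 to first 0
Round 4: Dunmere=46 Greywater=43 → close Greywater (overflow 35)
  43÷1 = 43 each, +1 to first 0

Closure order: Fernhollow, Ashgrove, Elkhorn, Greywater
Last habitat: Dunmere with 89 animals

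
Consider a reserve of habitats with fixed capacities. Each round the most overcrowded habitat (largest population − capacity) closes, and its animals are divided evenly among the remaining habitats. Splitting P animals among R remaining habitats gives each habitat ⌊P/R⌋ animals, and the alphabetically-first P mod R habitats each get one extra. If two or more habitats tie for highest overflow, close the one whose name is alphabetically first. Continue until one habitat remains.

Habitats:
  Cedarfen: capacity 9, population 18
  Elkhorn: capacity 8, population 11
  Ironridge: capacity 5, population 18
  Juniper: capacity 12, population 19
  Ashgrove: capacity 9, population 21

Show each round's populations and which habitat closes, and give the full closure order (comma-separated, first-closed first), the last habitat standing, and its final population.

Closure order: Ironridge, Ashgrove, Cedarfen, Juniper
Last habitat: Elkhorn with 87 animals

Round 1: Ashgrove=21 Cedarfen=18 Elkhorn=11 Ironridge=18 Juniper=19 → close Ironridge (overflow 13)
  18÷4 = 4 each, +1 to first 2
Round 2: Ashgrove=26 Cedarfen=23 Elkhorn=15 Juniper=23 → close Ashgrove (overflow 17)
  26÷3 = 8 each, +1 to first 2
Round 3: Cedarfen=32 Elkhorn=24 Juniper=31 → close Cedarfen (overflow 23)
  32÷2 = 16 each, +1 to first 0
Round 4: Elkhorn=40 Juniper=47 → close Juniper (overflow 35)
  47÷1 = 47 each, +1 to first 0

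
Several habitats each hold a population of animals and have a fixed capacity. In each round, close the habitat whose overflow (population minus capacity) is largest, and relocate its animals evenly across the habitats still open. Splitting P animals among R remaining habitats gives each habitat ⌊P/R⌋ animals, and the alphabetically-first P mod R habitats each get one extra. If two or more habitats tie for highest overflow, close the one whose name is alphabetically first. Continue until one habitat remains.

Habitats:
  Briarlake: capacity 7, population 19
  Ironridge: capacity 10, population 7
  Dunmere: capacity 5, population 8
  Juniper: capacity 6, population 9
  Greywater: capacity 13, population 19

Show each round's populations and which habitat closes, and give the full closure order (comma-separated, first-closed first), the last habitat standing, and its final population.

Closure order: Briarlake, Greywater, Dunmere, Juniper
Last habitat: Ironridge with 62 animals

Round 1: Briarlake=19 Dunmere=8 Greywater=19 Ironridge=7 Juniper=9 → close Briarlake (overflow 12)
  19÷4 = 4 each, +1 to first 3
Round 2: Dunmere=13 Greywater=24 Ironridge=12 Juniper=13 → close Greywater (overflow 11)
  24÷3 = 8 each, +1 to first 0
Round 3: Dunmere=21 Ironridge=20 Juniper=21 → close Dunmere (overflow 16)
  21÷2 = 10 each, +1 to first 1
Round 4: Ironridge=31 Juniper=31 → close Juniper (overflow 25)
  31÷1 = 31 each, +1 to first 0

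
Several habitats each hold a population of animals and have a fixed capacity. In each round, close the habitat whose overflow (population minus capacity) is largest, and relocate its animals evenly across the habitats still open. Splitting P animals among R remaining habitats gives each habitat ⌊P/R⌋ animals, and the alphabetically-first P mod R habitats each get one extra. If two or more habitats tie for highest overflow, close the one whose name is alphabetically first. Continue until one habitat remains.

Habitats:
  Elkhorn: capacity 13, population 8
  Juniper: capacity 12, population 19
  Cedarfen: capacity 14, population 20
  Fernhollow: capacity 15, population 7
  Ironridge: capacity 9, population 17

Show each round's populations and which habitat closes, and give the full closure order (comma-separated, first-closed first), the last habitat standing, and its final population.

Round 1: Cedarfen=20 Elkhorn=8 Fernhollow=7 Ironridge=17 Juniper=19 → close Ironridge (overflow 8)
  17÷4 = 4 each, +1 to first 1
Round 2: Cedarfen=25 Elkhorn=12 Fernhollow=11 Juniper=23 → close Cedarfen (overflow 11)
  25÷3 = 8 each, +1 to first 1
Round 3: Elkhorn=21 Fernhollow=19 Juniper=31 → close Juniper (overflow 19)
  31÷2 = 15 each, +1 to first 1
Round 4: Elkhorn=37 Fernhollow=34 → close Elkhorn (overflow 24)
  37÷1 = 37 each, +1 to first 0

Closure order: Ironridge, Cedarfen, Juniper, Elkhorn
Last habitat: Fernhollow with 71 animals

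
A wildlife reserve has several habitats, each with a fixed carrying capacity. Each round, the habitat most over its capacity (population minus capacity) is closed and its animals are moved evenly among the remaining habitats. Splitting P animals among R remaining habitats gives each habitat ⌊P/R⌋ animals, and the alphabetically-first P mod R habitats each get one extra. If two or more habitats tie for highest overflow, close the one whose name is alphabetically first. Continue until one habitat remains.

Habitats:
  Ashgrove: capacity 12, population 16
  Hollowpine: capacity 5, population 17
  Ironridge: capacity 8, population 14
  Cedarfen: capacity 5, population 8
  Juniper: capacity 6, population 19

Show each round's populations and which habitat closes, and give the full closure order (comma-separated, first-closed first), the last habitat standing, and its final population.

Closure order: Juniper, Hollowpine, Ashgrove, Ironridge
Last habitat: Cedarfen with 74 animals

Round 1: Ashgrove=16 Cedarfen=8 Hollowpine=17 Ironridge=14 Juniper=19 → close Juniper (overflow 13)
  19÷4 = 4 each, +1 to first 3
Round 2: Ashgrove=21 Cedarfen=13 Hollowpine=22 Ironridge=18 → close Hollowpine (overflow 17)
  22÷3 = 7 each, +1 to first 1
Round 3: Ashgrove=29 Cedarfen=20 Ironridge=25 → close Ashgrove (overflow 17)
  29÷2 = 14 each, +1 to first 1
Round 4: Cedarfen=35 Ironridge=39 → close Ironridge (overflow 31)
  39÷1 = 39 each, +1 to first 0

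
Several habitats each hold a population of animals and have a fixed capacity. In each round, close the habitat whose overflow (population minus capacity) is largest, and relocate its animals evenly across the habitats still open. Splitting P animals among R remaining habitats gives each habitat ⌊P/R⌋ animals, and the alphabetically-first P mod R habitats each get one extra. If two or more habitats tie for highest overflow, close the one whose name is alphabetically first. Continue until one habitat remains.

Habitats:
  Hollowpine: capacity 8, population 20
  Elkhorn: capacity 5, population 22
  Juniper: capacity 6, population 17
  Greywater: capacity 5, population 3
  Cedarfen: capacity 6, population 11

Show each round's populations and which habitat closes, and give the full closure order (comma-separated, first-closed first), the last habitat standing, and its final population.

Closure order: Elkhorn, Hollowpine, Juniper, Cedarfen
Last habitat: Greywater with 73 animals

Round 1: Cedarfen=11 Elkhorn=22 Greywater=3 Hollowpine=20 Juniper=17 → close Elkhorn (overflow 17)
  22÷4 = 5 each, +1 to first 2
Round 2: Cedarfen=17 Greywater=9 Hollowpine=25 Juniper=22 → close Hollowpine (overflow 17)
  25÷3 = 8 each, +1 to first 1
Round 3: Cedarfen=26 Greywater=17 Juniper=30 → close Juniper (overflow 24)
  30÷2 = 15 each, +1 to first 0
Round 4: Cedarfen=41 Greywater=32 → close Cedarfen (overflow 35)
  41÷1 = 41 each, +1 to first 0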